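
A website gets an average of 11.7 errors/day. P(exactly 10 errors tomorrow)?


Poisson(λ=11.7): P(X=10) = e^(-λ)×λ^k/k!
= e^(-11.7) × 11.7^10 / 10!
≈ 8.293819161e-06 × 48068283892.4 / 3628800 ≈ 0.109863

P(X=10) ≈ 0.109863 ≈ 10.99%


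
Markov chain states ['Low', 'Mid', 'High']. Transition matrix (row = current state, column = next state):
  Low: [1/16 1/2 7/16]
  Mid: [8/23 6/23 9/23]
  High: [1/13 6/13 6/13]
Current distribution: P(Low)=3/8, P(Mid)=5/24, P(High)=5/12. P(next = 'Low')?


P(next=Low) = Σᵢ P(now=i)×P(i→Low)
= 3/8×1/16 + 5/24×8/23 + 5/12×1/13
= 3/128 + 5/69 + 5/156 = 4897/38272

P = 4897/38272 ≈ 0.1280


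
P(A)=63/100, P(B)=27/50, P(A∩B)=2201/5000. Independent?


P(A)×P(B) = 1701/5000
P(A∩B) = 2201/5000
Not equal → NOT independent

No, not independent


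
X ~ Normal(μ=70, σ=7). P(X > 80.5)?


z = (80.5-70)/7 = 1.5
P(X > 80.5) = 1 - P(Z ≤ 1.5) = 1 - 0.9332 = 0.0668

P(X > 80.5) ≈ 0.0668


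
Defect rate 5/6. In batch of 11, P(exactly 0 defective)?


Binomial: P(X=0) = C(11,0)×p^0×(1-p)^11
= 1 × 1 × 1/362797056 = 1/362797056

P(X=0) = 1/362797056 ≈ 0.00%


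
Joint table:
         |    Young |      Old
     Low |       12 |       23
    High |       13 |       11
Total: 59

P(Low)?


P(Low) = (12+23)/59 = 35/59

P(Low) = 35/59 ≈ 59.32%


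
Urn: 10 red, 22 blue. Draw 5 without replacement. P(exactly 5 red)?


Hypergeometric: C(10,5)×C(22,0)/C(32,5)
= 252×1/201376 = 9/7192

P(X=5) = 9/7192 ≈ 0.13%


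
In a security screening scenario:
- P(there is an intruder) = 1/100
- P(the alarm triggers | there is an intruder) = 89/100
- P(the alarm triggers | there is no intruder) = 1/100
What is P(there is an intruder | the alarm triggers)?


Using Bayes' theorem:
P(A|B) = P(B|A)·P(A) / P(B)

P(the alarm triggers) = 89/100 × 1/100 + 1/100 × 99/100
= 89/10000 + 99/10000 = 47/2500

P(there is an intruder|the alarm triggers) = (89/10000) / (47/2500) = 89/188

P(there is an intruder|the alarm triggers) = 89/188 ≈ 47.34%


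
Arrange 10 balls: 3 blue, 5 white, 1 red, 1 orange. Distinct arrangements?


10!/(3!×5!×1!×1!) = 5040

5040


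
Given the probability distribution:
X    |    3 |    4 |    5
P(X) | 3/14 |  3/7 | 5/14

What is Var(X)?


E[X] = 29/7
E[X²] = 124/7
Var(X) = E[X²] - (E[X])² = 124/7 - 841/49 = 27/49

Var(X) = 27/49 ≈ 0.5510


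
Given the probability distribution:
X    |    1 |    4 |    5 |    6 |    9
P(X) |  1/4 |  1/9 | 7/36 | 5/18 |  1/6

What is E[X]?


E[X] = Σ x·P(X=x)
= (1)×(1/4) + (4)×(1/9) + (5)×(7/36) + (6)×(5/18) + (9)×(1/6)
= 29/6

E[X] = 29/6


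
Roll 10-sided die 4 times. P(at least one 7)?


P(no 7)^4 = (9/10)^4 = 6561/10000
P(≥1) = 1 - 6561/10000 = 3439/10000

P = 3439/10000 ≈ 34.39%


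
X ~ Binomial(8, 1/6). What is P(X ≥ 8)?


P(X ≥ 8) = Σ P(X=i) for i=8..8
P(X=8) = 1/1679616
Sum = 1/1679616

P(X ≥ 8) = 1/1679616 ≈ 0.00%


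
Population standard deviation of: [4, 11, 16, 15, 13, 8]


Mean = 67/6
  (4-67/6)²=1849/36
  (11-67/6)²=1/36
  (16-67/6)²=841/36
  (15-67/6)²=529/36
  (13-67/6)²=121/36
  (8-67/6)²=361/36
Σ(x-μ)² = 617/6
σ² = (617/6)/6 = 617/36

σ = √(617/36) ≈ 4.1399


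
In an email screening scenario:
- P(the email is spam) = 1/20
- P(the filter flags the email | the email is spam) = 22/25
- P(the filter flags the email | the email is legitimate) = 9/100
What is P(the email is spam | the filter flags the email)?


Using Bayes' theorem:
P(A|B) = P(B|A)·P(A) / P(B)

P(the filter flags the email) = 22/25 × 1/20 + 9/100 × 19/20
= 11/250 + 171/2000 = 259/2000

P(the email is spam|the filter flags the email) = (11/250) / (259/2000) = 88/259

P(the email is spam|the filter flags the email) = 88/259 ≈ 33.98%


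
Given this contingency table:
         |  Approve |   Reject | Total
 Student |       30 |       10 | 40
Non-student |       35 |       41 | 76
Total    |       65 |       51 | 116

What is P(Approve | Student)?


P(Approve | Student) = 30/(30+10) = 30/40 = 3/4

P(Approve|Student) = 3/4 ≈ 75.00%


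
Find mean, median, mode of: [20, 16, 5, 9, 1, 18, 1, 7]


Sorted: [1, 1, 5, 7, 9, 16, 18, 20]
Mean = 77/8
Median = 8
Freq: {20: 1, 16: 1, 5: 1, 9: 1, 1: 2, 18: 1, 7: 1}
Mode: [1]

Mean=77/8, Median=8, Mode=1


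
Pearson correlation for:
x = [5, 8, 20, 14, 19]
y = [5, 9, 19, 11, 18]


n=5, Σx=66, Σy=62, Σxy=973, Σx²=1046, Σy²=912
r = (5×973 - 66×62)/√((5×1046 - 66²)(5×912 - 62²))
= 773/√(874×716) = 773/√625784 ≈ 773/791.0651 ≈ 0.9772

r ≈ 0.9772


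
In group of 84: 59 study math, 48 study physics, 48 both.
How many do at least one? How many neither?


|A∪B| = 59+48-48 = 59
Neither = 84-59 = 25

At least one: 59; Neither: 25


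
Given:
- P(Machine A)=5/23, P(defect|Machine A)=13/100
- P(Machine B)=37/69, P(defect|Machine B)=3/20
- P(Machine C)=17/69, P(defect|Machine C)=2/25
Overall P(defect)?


P(B) = Σ P(B|Aᵢ)×P(Aᵢ)
  13/100×5/23 = 13/460
  3/20×37/69 = 37/460
  2/25×17/69 = 34/1725
Sum = 443/3450

P(defect) = 443/3450 ≈ 12.84%


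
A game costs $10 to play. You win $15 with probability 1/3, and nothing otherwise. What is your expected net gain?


E[gain] = (15-10)×1/3 + (-10)×2/3
= 5/3 - 20/3 = -5

Expected net gain = $-5 ≈ $-5.00


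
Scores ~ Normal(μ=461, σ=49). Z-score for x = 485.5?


z = (x - μ)/σ = (485.5 - 461)/49 = 0.5

z = 0.5


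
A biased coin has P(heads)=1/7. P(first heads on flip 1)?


Geometric: P(X=1) = (1-p)^(k-1)×p = (6/7)^0×1/7 = 1/7

P(X=1) = 1/7 ≈ 14.29%


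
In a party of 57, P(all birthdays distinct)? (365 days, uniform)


P(all different) = Π(365-i)/365 for i=0..56
= (365/365)×(364/365)×...×(309/365)
= 0.009878

P ≈ 0.0099 ≈ 0.99%


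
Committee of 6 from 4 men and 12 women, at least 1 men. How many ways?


Count by #men:
  1M,5W: C(4,1)×C(12,5)=3168
  2M,4W: C(4,2)×C(12,4)=2970
  3M,3W: C(4,3)×C(12,3)=880
  4M,2W: C(4,4)×C(12,2)=66
Total = 7084

7084


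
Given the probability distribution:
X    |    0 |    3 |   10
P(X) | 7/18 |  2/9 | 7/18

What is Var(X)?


E[X] = 41/9
E[X²] = 368/9
Var(X) = E[X²] - (E[X])² = 368/9 - 1681/81 = 1631/81

Var(X) = 1631/81 ≈ 20.1358


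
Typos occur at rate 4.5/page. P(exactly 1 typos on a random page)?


Poisson(λ=4.5): P(X=1) = e^(-λ)×λ^k/k!
= e^(-4.5) × 4.5^1 / 1!
≈ 0.01110899654 × 4.5 / 1 ≈ 0.049990

P(X=1) ≈ 0.049990 ≈ 5.00%


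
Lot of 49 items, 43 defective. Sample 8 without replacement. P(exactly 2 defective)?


Hypergeometric: C(43,2)×C(6,6)/C(49,8)
= 903×1/450978066 = 1/499422

P(X=2) = 1/499422 ≈ 0.00%


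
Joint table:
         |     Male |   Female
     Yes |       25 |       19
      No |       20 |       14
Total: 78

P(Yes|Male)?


P(Yes|Male) = 25/(25+20) = 25/45 = 5/9

P = 5/9 ≈ 55.56%


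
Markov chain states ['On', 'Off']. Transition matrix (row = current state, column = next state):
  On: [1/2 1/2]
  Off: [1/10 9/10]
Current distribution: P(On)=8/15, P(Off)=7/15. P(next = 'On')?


P(next=On) = Σᵢ P(now=i)×P(i→On)
= 8/15×1/2 + 7/15×1/10
= 4/15 + 7/150 = 47/150

P = 47/150 ≈ 0.3133


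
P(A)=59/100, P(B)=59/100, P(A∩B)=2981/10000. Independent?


P(A)×P(B) = 3481/10000
P(A∩B) = 2981/10000
Not equal → NOT independent

No, not independent


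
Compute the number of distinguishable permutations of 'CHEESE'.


Letters: 6, freq: {'C': 1, 'H': 1, 'E': 3, 'S': 1}
6!/(1!×1!×3!×1!) = 720/6 = 120

120


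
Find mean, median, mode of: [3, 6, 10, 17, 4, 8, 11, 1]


Sorted: [1, 3, 4, 6, 8, 10, 11, 17]
Mean = 60/8 = 15/2
Median = 7
Freq: {3: 1, 6: 1, 10: 1, 17: 1, 4: 1, 8: 1, 11: 1, 1: 1}
Mode: No mode

Mean=15/2, Median=7, Mode=No mode


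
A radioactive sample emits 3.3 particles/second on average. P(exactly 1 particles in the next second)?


Poisson(λ=3.3): P(X=1) = e^(-λ)×λ^k/k!
= e^(-3.3) × 3.3^1 / 1!
≈ 0.0368831674 × 3.3 / 1 ≈ 0.121714

P(X=1) ≈ 0.121714 ≈ 12.17%


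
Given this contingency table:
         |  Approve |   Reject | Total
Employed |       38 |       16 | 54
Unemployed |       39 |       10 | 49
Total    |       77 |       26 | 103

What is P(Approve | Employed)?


P(Approve | Employed) = 38/(38+16) = 38/54 = 19/27

P(Approve|Employed) = 19/27 ≈ 70.37%


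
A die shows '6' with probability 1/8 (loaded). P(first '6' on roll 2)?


Geometric: P(X=2) = (1-p)^(k-1)×p = (7/8)^1×1/8 = 7/64

P(X=2) = 7/64 ≈ 10.94%


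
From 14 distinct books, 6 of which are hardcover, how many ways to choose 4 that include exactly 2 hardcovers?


Choose 2 of the 6 hardcovers and 2 of the other 8 books:
C(6,2)×C(8,2) = 15×28 = 420

420


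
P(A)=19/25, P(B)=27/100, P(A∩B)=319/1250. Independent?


P(A)×P(B) = 513/2500
P(A∩B) = 319/1250
Not equal → NOT independent

No, not independent


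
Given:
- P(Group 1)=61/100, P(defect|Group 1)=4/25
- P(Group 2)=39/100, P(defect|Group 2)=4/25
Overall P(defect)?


P(B) = Σ P(B|Aᵢ)×P(Aᵢ)
  4/25×61/100 = 61/625
  4/25×39/100 = 39/625
Sum = 4/25

P(defect) = 4/25 ≈ 16.00%


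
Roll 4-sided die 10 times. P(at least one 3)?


P(no 3)^10 = (3/4)^10 = 59049/1048576
P(≥1) = 1 - 59049/1048576 = 989527/1048576

P = 989527/1048576 ≈ 94.37%


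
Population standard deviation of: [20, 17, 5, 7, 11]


Mean = 60/5 = 12
  (20-12)²=64
  (17-12)²=25
  (5-12)²=49
  (7-12)²=25
  (11-12)²=1
Σ(x-μ)² = 164
σ² = 164/5

σ = √(164/5) ≈ 5.7271


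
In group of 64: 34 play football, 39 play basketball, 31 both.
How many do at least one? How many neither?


|A∪B| = 34+39-31 = 42
Neither = 64-42 = 22

At least one: 42; Neither: 22


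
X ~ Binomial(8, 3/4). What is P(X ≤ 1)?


P(X ≤ 1) = Σ P(X=i) for i=0..1
P(X=0) = 1/65536
P(X=1) = 3/8192
Sum = 25/65536

P(X ≤ 1) = 25/65536 ≈ 0.04%


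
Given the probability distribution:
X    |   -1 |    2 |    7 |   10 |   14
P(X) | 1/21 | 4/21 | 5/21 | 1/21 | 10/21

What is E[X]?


E[X] = Σ x·P(X=x)
= (-1)×(1/21) + (2)×(4/21) + (7)×(5/21) + (10)×(1/21) + (14)×(10/21)
= 64/7

E[X] = 64/7


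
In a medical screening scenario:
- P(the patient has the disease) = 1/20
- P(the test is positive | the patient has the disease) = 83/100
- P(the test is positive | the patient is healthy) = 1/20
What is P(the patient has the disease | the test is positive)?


Using Bayes' theorem:
P(A|B) = P(B|A)·P(A) / P(B)

P(the test is positive) = 83/100 × 1/20 + 1/20 × 19/20
= 83/2000 + 19/400 = 89/1000

P(the patient has the disease|the test is positive) = (83/2000) / (89/1000) = 83/178

P(the patient has the disease|the test is positive) = 83/178 ≈ 46.63%


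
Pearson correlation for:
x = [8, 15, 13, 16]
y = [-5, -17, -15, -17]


n=4, Σx=52, Σy=-54, Σxy=-762, Σx²=714, Σy²=828
r = (4×(-762) - 52×(-54))/√((4×714 - 52²)(4×828 - (-54)²))
= -240/√(152×396) = -240/√60192 ≈ -240/245.3406 ≈ -0.9782

r ≈ -0.9782


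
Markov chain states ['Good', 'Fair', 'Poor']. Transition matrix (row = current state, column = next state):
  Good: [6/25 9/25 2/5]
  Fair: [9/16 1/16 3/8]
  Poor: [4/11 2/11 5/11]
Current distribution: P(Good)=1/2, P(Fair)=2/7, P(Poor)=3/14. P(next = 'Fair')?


P(next=Fair) = Σᵢ P(now=i)×P(i→Fair)
= 1/2×9/25 + 2/7×1/16 + 3/14×2/11
= 9/50 + 1/56 + 3/77 = 521/2200

P = 521/2200 ≈ 0.2368


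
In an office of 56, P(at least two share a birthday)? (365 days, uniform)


P(all different) = Π(365-i)/365 for i=0..55
= 0.011668
P(match) = 1 - 0.011668 = 0.988332

P ≈ 0.9883 ≈ 98.83%


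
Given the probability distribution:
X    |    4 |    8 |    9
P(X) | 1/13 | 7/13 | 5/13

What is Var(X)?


E[X] = 105/13
E[X²] = 869/13
Var(X) = E[X²] - (E[X])² = 869/13 - 11025/169 = 272/169

Var(X) = 272/169 ≈ 1.6095


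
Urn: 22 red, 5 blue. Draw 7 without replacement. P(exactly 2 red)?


Hypergeometric: C(22,2)×C(5,5)/C(27,7)
= 231×1/888030 = 7/26910

P(X=2) = 7/26910 ≈ 0.03%


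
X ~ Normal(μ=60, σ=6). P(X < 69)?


z = (69-60)/6 = 1.5
P(Z < 1.5) = 0.9332

P(X < 69) ≈ 0.9332


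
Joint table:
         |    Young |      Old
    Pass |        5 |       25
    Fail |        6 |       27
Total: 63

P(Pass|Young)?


P(Pass|Young) = 5/(5+6) = 5/11

P = 5/11 ≈ 45.45%


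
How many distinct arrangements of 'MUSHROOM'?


Letters: 8, freq: {'M': 2, 'U': 1, 'S': 1, 'H': 1, 'R': 1, 'O': 2}
8!/(2!×1!×1!×1!×1!×2!) = 40320/4 = 10080

10080


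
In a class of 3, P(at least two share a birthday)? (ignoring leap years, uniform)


P(all different) = Π(365-i)/365 for i=0..2
= 0.991796
P(match) = 1 - 0.991796 = 0.008204

P ≈ 0.0082 ≈ 0.82%


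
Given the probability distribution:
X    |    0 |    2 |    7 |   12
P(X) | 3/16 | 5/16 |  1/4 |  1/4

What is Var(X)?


E[X] = 43/8
E[X²] = 99/2
Var(X) = E[X²] - (E[X])² = 99/2 - 1849/64 = 1319/64

Var(X) = 1319/64 ≈ 20.6094


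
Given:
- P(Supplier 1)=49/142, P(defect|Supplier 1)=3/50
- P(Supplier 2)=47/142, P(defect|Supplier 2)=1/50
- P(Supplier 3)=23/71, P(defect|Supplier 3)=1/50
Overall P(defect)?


P(B) = Σ P(B|Aᵢ)×P(Aᵢ)
  3/50×49/142 = 147/7100
  1/50×47/142 = 47/7100
  1/50×23/71 = 23/3550
Sum = 12/355

P(defect) = 12/355 ≈ 3.38%


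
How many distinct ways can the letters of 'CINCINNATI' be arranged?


Letters: 10, freq: {'C': 2, 'I': 3, 'N': 3, 'A': 1, 'T': 1}
10!/(2!×3!×3!×1!×1!) = 3628800/72 = 50400

50400


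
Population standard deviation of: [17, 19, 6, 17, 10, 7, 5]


Mean = 81/7
  (17-81/7)²=1444/49
  (19-81/7)²=2704/49
  (6-81/7)²=1521/49
  (17-81/7)²=1444/49
  (10-81/7)²=121/49
  (7-81/7)²=1024/49
  (5-81/7)²=2116/49
Σ(x-μ)² = 1482/7
σ² = (1482/7)/7 = 1482/49

σ = √(1482/49) ≈ 5.4995


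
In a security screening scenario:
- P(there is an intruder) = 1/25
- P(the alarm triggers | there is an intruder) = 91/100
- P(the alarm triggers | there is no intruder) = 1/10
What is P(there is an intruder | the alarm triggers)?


Using Bayes' theorem:
P(A|B) = P(B|A)·P(A) / P(B)

P(the alarm triggers) = 91/100 × 1/25 + 1/10 × 24/25
= 91/2500 + 12/125 = 331/2500

P(there is an intruder|the alarm triggers) = (91/2500) / (331/2500) = 91/331

P(there is an intruder|the alarm triggers) = 91/331 ≈ 27.49%


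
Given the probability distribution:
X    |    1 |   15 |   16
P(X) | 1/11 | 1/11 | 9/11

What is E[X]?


E[X] = Σ x·P(X=x)
= (1)×(1/11) + (15)×(1/11) + (16)×(9/11)
= 160/11

E[X] = 160/11


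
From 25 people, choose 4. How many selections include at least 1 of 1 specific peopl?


Complement: C(25,4) - C(24,4) = 12650 - 10626 = 2024

2024


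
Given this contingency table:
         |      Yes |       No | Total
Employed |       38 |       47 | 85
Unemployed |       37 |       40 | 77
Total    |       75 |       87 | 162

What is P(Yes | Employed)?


P(Yes | Employed) = 38/(38+47) = 38/85

P(Yes|Employed) = 38/85 ≈ 44.71%


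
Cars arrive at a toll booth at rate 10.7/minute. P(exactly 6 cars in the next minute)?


Poisson(λ=10.7): P(X=6) = e^(-λ)×λ^k/k!
= e^(-10.7) × 10.7^6 / 6!
≈ 2.254493791e-05 × 1500730.35185 / 720 ≈ 0.046991

P(X=6) ≈ 0.046991 ≈ 4.70%


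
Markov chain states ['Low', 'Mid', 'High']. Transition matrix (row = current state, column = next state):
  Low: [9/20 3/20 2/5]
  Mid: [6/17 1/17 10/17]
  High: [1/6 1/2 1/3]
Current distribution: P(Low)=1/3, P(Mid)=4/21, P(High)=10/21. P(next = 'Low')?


P(next=Low) = Σᵢ P(now=i)×P(i→Low)
= 1/3×9/20 + 4/21×6/17 + 10/21×1/6
= 3/20 + 8/119 + 5/63 = 6353/21420

P = 6353/21420 ≈ 0.2966


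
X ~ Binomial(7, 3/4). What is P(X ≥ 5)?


P(X ≥ 5) = Σ P(X=i) for i=5..7
P(X=5) = 5103/16384
P(X=6) = 5103/16384
P(X=7) = 2187/16384
Sum = 12393/16384

P(X ≥ 5) = 12393/16384 ≈ 75.64%


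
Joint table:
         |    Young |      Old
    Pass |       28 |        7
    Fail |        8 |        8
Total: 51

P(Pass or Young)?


P(Pass∨Young) = P(Pass) + P(Young) - P(Pass∧Young)
= (35 + 36 - 28)/51 = 43/51

P = 43/51 ≈ 84.31%


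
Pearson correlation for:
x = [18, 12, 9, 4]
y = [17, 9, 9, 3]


n=4, Σx=43, Σy=38, Σxy=507, Σx²=565, Σy²=460
r = (4×507 - 43×38)/√((4×565 - 43²)(4×460 - 38²))
= 394/√(411×396) = 394/√162756 ≈ 394/403.4303 ≈ 0.9766

r ≈ 0.9766


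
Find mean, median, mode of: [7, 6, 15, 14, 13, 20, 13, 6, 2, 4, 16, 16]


Sorted: [2, 4, 6, 6, 7, 13, 13, 14, 15, 16, 16, 20]
Mean = 132/12 = 11
Median = 13
Freq: {7: 1, 6: 2, 15: 1, 14: 1, 13: 2, 20: 1, 2: 1, 4: 1, 16: 2}
Mode: [6, 13, 16]

Mean=11, Median=13, Mode=[6, 13, 16]


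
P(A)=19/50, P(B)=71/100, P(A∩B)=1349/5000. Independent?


P(A)×P(B) = 1349/5000
P(A∩B) = 1349/5000
Equal ✓ → Independent

Yes, independent


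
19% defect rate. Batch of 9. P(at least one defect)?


P(all good) = (81/100)^9 = 150094635296999121/1000000000000000000
P(≥1 defect) = 849905364703000879/1000000000000000000

P = 849905364703000879/1000000000000000000 ≈ 84.99%


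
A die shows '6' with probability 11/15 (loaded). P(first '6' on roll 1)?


Geometric: P(X=1) = (1-p)^(k-1)×p = (4/15)^0×11/15 = 11/15

P(X=1) = 11/15 ≈ 73.33%


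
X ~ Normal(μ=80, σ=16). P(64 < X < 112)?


z₁=(64-80)/16=-1.0, z₂=(112-80)/16=2.0
P = Φ(2.0) - Φ(-1.0) = 0.977250 - 0.158655 = 0.818595 ≈ 0.8186

P(64 < X < 112) ≈ 0.8186


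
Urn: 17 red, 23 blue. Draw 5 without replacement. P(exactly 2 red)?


Hypergeometric: C(17,2)×C(23,3)/C(40,5)
= 136×1771/658008 = 30107/82251

P(X=2) = 30107/82251 ≈ 36.60%


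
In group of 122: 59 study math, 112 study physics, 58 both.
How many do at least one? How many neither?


|A∪B| = 59+112-58 = 113
Neither = 122-113 = 9

At least one: 113; Neither: 9


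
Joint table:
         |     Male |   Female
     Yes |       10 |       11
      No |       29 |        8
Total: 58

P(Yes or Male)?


P(Yes∨Male) = P(Yes) + P(Male) - P(Yes∧Male)
= (21 + 39 - 10)/58 = 50/58 = 25/29

P = 25/29 ≈ 86.21%


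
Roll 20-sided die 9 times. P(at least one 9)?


P(no 9)^9 = (19/20)^9 = 322687697779/512000000000
P(≥1) = 1 - 322687697779/512000000000 = 189312302221/512000000000

P = 189312302221/512000000000 ≈ 36.98%


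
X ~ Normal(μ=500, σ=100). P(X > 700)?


z = (700-500)/100 = 2.0
P(X > 700) = 1 - P(Z ≤ 2.0) = 1 - 0.9772 = 0.0228

P(X > 700) ≈ 0.0228


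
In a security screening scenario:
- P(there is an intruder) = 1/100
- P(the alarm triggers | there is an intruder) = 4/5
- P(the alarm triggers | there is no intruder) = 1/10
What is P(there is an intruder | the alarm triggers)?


Using Bayes' theorem:
P(A|B) = P(B|A)·P(A) / P(B)

P(the alarm triggers) = 4/5 × 1/100 + 1/10 × 99/100
= 1/125 + 99/1000 = 107/1000

P(there is an intruder|the alarm triggers) = (1/125) / (107/1000) = 8/107

P(there is an intruder|the alarm triggers) = 8/107 ≈ 7.48%


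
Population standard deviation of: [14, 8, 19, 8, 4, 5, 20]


Mean = 78/7
  (14-78/7)²=400/49
  (8-78/7)²=484/49
  (19-78/7)²=3025/49
  (8-78/7)²=484/49
  (4-78/7)²=2500/49
  (5-78/7)²=1849/49
  (20-78/7)²=3844/49
Σ(x-μ)² = 1798/7
σ² = (1798/7)/7 = 1798/49

σ = √(1798/49) ≈ 6.0575


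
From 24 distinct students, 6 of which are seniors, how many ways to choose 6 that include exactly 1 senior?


Choose 1 of the 6 seniors and 5 of the other 18 students:
C(6,1)×C(18,5) = 6×8568 = 51408

51408


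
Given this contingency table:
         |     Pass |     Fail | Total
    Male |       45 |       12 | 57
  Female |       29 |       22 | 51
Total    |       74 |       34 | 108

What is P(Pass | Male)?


P(Pass | Male) = 45/(45+12) = 45/57 = 15/19

P(Pass|Male) = 15/19 ≈ 78.95%


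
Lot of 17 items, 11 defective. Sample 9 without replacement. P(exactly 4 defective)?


Hypergeometric: C(11,4)×C(6,5)/C(17,9)
= 330×6/24310 = 18/221

P(X=4) = 18/221 ≈ 8.14%


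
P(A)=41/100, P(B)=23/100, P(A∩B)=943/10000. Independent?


P(A)×P(B) = 943/10000
P(A∩B) = 943/10000
Equal ✓ → Independent

Yes, independent


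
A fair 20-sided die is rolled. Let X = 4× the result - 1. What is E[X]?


E[die] = (1+20)/2 = 21/2
E[X] = 4×21/2 - 1 = 41

E[X] = 41


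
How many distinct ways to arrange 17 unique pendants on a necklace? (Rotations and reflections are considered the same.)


Free circular arrangements: rotations and reflections both identified.
(n-1)!/2 = 16!/2 = 20922789888000/2 = 10461394944000

10461394944000


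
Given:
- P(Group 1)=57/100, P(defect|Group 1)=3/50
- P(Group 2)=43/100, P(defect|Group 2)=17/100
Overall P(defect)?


P(B) = Σ P(B|Aᵢ)×P(Aᵢ)
  3/50×57/100 = 171/5000
  17/100×43/100 = 731/10000
Sum = 1073/10000

P(defect) = 1073/10000 ≈ 10.73%


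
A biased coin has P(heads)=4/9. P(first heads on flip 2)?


Geometric: P(X=2) = (1-p)^(k-1)×p = (5/9)^1×4/9 = 20/81

P(X=2) = 20/81 ≈ 24.69%


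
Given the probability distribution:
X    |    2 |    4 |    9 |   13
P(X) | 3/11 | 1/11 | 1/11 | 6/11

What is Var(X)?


E[X] = 97/11
E[X²] = 1123/11
Var(X) = E[X²] - (E[X])² = 1123/11 - 9409/121 = 2944/121

Var(X) = 2944/121 ≈ 24.3306


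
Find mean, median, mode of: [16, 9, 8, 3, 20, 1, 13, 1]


Sorted: [1, 1, 3, 8, 9, 13, 16, 20]
Mean = 71/8
Median = 17/2
Freq: {16: 1, 9: 1, 8: 1, 3: 1, 20: 1, 1: 2, 13: 1}
Mode: [1]

Mean=71/8, Median=17/2, Mode=1


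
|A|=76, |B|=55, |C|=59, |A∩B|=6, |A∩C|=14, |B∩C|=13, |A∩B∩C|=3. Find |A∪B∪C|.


|A∪B∪C| = 76+55+59-6-14-13+3 = 160

|A∪B∪C| = 160


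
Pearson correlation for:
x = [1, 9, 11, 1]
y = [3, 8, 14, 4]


n=4, Σx=22, Σy=29, Σxy=233, Σx²=204, Σy²=285
r = (4×233 - 22×29)/√((4×204 - 22²)(4×285 - 29²))
= 294/√(332×299) = 294/√99268 ≈ 294/315.0682 ≈ 0.9331

r ≈ 0.9331


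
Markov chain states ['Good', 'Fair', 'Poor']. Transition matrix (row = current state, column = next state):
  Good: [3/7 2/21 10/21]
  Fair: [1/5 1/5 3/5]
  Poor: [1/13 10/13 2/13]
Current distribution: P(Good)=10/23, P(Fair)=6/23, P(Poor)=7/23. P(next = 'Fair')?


P(next=Fair) = Σᵢ P(now=i)×P(i→Fair)
= 10/23×2/21 + 6/23×1/5 + 7/23×10/13
= 20/483 + 6/115 + 70/299 = 10288/31395

P = 10288/31395 ≈ 0.3277


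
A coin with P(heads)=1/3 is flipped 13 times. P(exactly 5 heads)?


Binomial: P(X=5) = C(13,5)×p^5×(1-p)^8
= 1287 × 1/243 × 256/6561 = 36608/177147

P(X=5) = 36608/177147 ≈ 20.67%


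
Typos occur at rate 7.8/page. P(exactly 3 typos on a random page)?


Poisson(λ=7.8): P(X=3) = e^(-λ)×λ^k/k!
= e^(-7.8) × 7.8^3 / 3!
≈ 0.000409734979 × 474.552 / 6 ≈ 0.032407

P(X=3) ≈ 0.032407 ≈ 3.24%


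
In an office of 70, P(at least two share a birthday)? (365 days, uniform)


P(all different) = Π(365-i)/365 for i=0..69
= 0.000840
P(match) = 1 - 0.000840 = 0.999160

P ≈ 0.9992 ≈ 99.92%


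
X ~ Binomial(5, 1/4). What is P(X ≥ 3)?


P(X ≥ 3) = Σ P(X=i) for i=3..5
P(X=3) = 45/512
P(X=4) = 15/1024
P(X=5) = 1/1024
Sum = 53/512

P(X ≥ 3) = 53/512 ≈ 10.35%


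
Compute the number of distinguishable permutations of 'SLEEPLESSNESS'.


Letters: 13, freq: {'S': 5, 'L': 2, 'E': 4, 'P': 1, 'N': 1}
13!/(5!×2!×4!×1!×1!) = 6227020800/5760 = 1081080

1081080


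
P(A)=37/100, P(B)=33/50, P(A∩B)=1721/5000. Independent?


P(A)×P(B) = 1221/5000
P(A∩B) = 1721/5000
Not equal → NOT independent

No, not independent


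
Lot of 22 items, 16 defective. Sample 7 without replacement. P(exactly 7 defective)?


Hypergeometric: C(16,7)×C(6,0)/C(22,7)
= 11440×1/170544 = 65/969

P(X=7) = 65/969 ≈ 6.71%


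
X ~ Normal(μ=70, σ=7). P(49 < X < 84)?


z₁=(49-70)/7=-3.0, z₂=(84-70)/7=2.0
P = Φ(2.0) - Φ(-3.0) = 0.977250 - 0.001350 = 0.975900 ≈ 0.9759

P(49 < X < 84) ≈ 0.9759


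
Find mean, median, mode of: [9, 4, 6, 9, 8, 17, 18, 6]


Sorted: [4, 6, 6, 8, 9, 9, 17, 18]
Mean = 77/8
Median = 17/2
Freq: {9: 2, 4: 1, 6: 2, 8: 1, 17: 1, 18: 1}
Mode: [6, 9]

Mean=77/8, Median=17/2, Mode=[6, 9]


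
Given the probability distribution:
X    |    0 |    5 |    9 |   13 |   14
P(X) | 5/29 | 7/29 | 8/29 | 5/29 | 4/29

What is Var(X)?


E[X] = 228/29
E[X²] = 2452/29
Var(X) = E[X²] - (E[X])² = 2452/29 - 51984/841 = 19124/841

Var(X) = 19124/841 ≈ 22.7396


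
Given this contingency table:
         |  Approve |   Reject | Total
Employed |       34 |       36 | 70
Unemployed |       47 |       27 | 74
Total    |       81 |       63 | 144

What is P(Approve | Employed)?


P(Approve | Employed) = 34/(34+36) = 34/70 = 17/35

P(Approve|Employed) = 17/35 ≈ 48.57%


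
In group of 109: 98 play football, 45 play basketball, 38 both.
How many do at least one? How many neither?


|A∪B| = 98+45-38 = 105
Neither = 109-105 = 4

At least one: 105; Neither: 4


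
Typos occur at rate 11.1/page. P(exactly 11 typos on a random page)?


Poisson(λ=11.1): P(X=11) = e^(-λ)×λ^k/k!
= e^(-11.1) × 11.1^11 / 11!
≈ 1.511232382e-05 × 315175729454 / 39916800 ≈ 0.119324

P(X=11) ≈ 0.119324 ≈ 11.93%


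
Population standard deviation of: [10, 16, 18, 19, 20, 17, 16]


Mean = 116/7
  (10-116/7)²=2116/49
  (16-116/7)²=16/49
  (18-116/7)²=100/49
  (19-116/7)²=289/49
  (20-116/7)²=576/49
  (17-116/7)²=9/49
  (16-116/7)²=16/49
Σ(x-μ)² = 446/7
σ² = (446/7)/7 = 446/49

σ = √(446/49) ≈ 3.0170


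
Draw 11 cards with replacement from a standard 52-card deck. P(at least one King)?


P(not a King) = 48/52 = 12/13
P(none in 11 draws) = (12/13)^11 = 743008370688/1792160394037
P(≥1 King) = 1 - 743008370688/1792160394037 = 1049152023349/1792160394037

P = 1049152023349/1792160394037 ≈ 58.54%


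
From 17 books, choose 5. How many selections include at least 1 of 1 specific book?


Complement: C(17,5) - C(16,5) = 6188 - 4368 = 1820

1820


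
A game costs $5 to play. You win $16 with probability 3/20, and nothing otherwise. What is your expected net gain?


E[gain] = (16-5)×3/20 + (-5)×17/20
= 33/20 - 17/4 = -13/5

Expected net gain = $-13/5 ≈ $-2.60


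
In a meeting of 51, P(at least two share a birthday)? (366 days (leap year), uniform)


P(all different) = Π(366-i)/366 for i=0..50
= 0.025839
P(match) = 1 - 0.025839 = 0.974161

P ≈ 0.9742 ≈ 97.42%


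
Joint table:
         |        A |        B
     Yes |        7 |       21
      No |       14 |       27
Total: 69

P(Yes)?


P(Yes) = (7+21)/69 = 28/69

P(Yes) = 28/69 ≈ 40.58%


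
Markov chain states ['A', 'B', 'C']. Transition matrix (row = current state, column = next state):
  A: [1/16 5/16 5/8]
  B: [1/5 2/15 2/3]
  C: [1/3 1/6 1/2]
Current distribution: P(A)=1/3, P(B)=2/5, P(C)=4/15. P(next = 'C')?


P(next=C) = Σᵢ P(now=i)×P(i→C)
= 1/3×5/8 + 2/5×2/3 + 4/15×1/2
= 5/24 + 4/15 + 2/15 = 73/120

P = 73/120 ≈ 0.6083


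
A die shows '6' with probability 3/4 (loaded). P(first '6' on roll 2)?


Geometric: P(X=2) = (1-p)^(k-1)×p = (1/4)^1×3/4 = 3/16

P(X=2) = 3/16 ≈ 18.75%


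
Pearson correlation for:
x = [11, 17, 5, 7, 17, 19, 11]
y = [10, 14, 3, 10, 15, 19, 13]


n=7, Σx=87, Σy=84, Σxy=1192, Σx²=1255, Σy²=1160
r = (7×1192 - 87×84)/√((7×1255 - 87²)(7×1160 - 84²))
= 1036/√(1216×1064) = 1036/√1293824 ≈ 1036/1137.4638 ≈ 0.9108

r ≈ 0.9108


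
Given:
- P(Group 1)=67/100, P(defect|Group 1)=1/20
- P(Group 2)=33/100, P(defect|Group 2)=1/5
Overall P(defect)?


P(B) = Σ P(B|Aᵢ)×P(Aᵢ)
  1/20×67/100 = 67/2000
  1/5×33/100 = 33/500
Sum = 199/2000

P(defect) = 199/2000 ≈ 9.95%


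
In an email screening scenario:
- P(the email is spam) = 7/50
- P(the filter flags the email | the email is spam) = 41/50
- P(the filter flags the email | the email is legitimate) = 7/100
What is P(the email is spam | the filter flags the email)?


Using Bayes' theorem:
P(A|B) = P(B|A)·P(A) / P(B)

P(the filter flags the email) = 41/50 × 7/50 + 7/100 × 43/50
= 287/2500 + 301/5000 = 7/40

P(the email is spam|the filter flags the email) = (287/2500) / (7/40) = 82/125

P(the email is spam|the filter flags the email) = 82/125 ≈ 65.60%


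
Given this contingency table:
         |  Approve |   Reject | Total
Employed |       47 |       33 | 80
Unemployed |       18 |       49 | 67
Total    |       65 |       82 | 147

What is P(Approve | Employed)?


P(Approve | Employed) = 47/(47+33) = 47/80

P(Approve|Employed) = 47/80 ≈ 58.75%


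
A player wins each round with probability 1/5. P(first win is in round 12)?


Geometric: P(X=12) = (1-p)^(k-1)×p = (4/5)^11×1/5 = 4194304/244140625

P(X=12) = 4194304/244140625 ≈ 1.72%


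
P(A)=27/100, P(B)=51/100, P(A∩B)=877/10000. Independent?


P(A)×P(B) = 1377/10000
P(A∩B) = 877/10000
Not equal → NOT independent

No, not independent


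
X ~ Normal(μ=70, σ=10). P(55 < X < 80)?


z₁=(55-70)/10=-1.5, z₂=(80-70)/10=1.0
P = Φ(1.0) - Φ(-1.5) = 0.841345 - 0.066807 = 0.774538 ≈ 0.7745

P(55 < X < 80) ≈ 0.7745


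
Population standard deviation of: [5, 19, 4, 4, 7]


Mean = 39/5
  (5-39/5)²=196/25
  (19-39/5)²=3136/25
  (4-39/5)²=361/25
  (4-39/5)²=361/25
  (7-39/5)²=16/25
Σ(x-μ)² = 814/5
σ² = (814/5)/5 = 814/25

σ = √(814/25) ≈ 5.7061


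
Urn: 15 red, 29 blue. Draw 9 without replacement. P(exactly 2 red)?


Hypergeometric: C(15,2)×C(29,7)/C(44,9)
= 105×1560780/708930508 = 3151575/13633279

P(X=2) = 3151575/13633279 ≈ 23.12%


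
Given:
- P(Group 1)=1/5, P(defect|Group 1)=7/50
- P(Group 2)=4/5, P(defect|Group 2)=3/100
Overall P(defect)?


P(B) = Σ P(B|Aᵢ)×P(Aᵢ)
  7/50×1/5 = 7/250
  3/100×4/5 = 3/125
Sum = 13/250

P(defect) = 13/250 ≈ 5.20%


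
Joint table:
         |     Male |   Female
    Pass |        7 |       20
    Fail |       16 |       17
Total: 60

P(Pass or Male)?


P(Pass∨Male) = P(Pass) + P(Male) - P(Pass∧Male)
= (27 + 23 - 7)/60 = 43/60

P = 43/60 ≈ 71.67%


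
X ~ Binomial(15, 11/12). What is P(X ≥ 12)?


P(X ≥ 12) = Σ P(X=i) for i=12..15
P(X=12) = 1427984911408055/15407021574586368
P(X=13) = 1208294925037585/5135673858195456
P(X=14) = 1898749167916205/5135673858195456
P(X=15) = 4177248169415651/15407021574586368
Sum = 3731591339921269/3851755393646592

P(X ≥ 12) = 3731591339921269/3851755393646592 ≈ 96.88%


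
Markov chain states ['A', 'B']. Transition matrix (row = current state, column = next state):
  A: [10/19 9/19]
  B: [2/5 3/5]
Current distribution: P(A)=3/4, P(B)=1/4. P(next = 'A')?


P(next=A) = Σᵢ P(now=i)×P(i→A)
= 3/4×10/19 + 1/4×2/5
= 15/38 + 1/10 = 47/95

P = 47/95 ≈ 0.4947


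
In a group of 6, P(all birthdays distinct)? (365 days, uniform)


P(all different) = Π(365-i)/365 for i=0..5
= (365/365)×(364/365)×...×(360/365)
= 0.959538

P ≈ 0.9595 ≈ 95.95%


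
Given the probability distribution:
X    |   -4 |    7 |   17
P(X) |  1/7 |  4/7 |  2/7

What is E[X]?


E[X] = Σ x·P(X=x)
= (-4)×(1/7) + (7)×(4/7) + (17)×(2/7)
= 58/7

E[X] = 58/7


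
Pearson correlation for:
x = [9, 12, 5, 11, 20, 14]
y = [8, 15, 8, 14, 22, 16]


n=6, Σx=71, Σy=83, Σxy=1110, Σx²=967, Σy²=1289
r = (6×1110 - 71×83)/√((6×967 - 71²)(6×1289 - 83²))
= 767/√(761×845) = 767/√643045 ≈ 767/801.9009 ≈ 0.9565

r ≈ 0.9565


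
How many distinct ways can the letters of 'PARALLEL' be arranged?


Letters: 8, freq: {'P': 1, 'A': 2, 'R': 1, 'L': 3, 'E': 1}
8!/(1!×2!×1!×3!×1!) = 40320/12 = 3360

3360


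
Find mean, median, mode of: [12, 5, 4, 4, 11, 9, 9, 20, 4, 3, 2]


Sorted: [2, 3, 4, 4, 4, 5, 9, 9, 11, 12, 20]
Mean = 83/11
Median = 5
Freq: {12: 1, 5: 1, 4: 3, 11: 1, 9: 2, 20: 1, 3: 1, 2: 1}
Mode: [4]

Mean=83/11, Median=5, Mode=4


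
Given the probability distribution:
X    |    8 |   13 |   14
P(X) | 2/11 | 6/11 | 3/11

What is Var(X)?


E[X] = 136/11
E[X²] = 1730/11
Var(X) = E[X²] - (E[X])² = 1730/11 - 18496/121 = 534/121

Var(X) = 534/121 ≈ 4.4132


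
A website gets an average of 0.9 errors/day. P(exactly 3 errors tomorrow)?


Poisson(λ=0.9): P(X=3) = e^(-λ)×λ^k/k!
= e^(-0.9) × 0.9^3 / 3!
≈ 0.4065696597 × 0.729 / 6 ≈ 0.049398

P(X=3) ≈ 0.049398 ≈ 4.94%


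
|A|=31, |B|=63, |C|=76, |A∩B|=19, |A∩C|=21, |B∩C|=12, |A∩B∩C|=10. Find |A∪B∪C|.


|A∪B∪C| = 31+63+76-19-21-12+10 = 128

|A∪B∪C| = 128


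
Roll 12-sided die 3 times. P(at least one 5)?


P(no 5)^3 = (11/12)^3 = 1331/1728
P(≥1) = 1 - 1331/1728 = 397/1728

P = 397/1728 ≈ 22.97%


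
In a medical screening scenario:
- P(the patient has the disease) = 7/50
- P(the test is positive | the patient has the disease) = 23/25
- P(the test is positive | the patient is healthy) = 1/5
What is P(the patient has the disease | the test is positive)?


Using Bayes' theorem:
P(A|B) = P(B|A)·P(A) / P(B)

P(the test is positive) = 23/25 × 7/50 + 1/5 × 43/50
= 161/1250 + 43/250 = 188/625

P(the patient has the disease|the test is positive) = (161/1250) / (188/625) = 161/376

P(the patient has the disease|the test is positive) = 161/376 ≈ 42.82%


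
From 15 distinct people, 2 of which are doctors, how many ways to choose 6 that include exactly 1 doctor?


Choose 1 of the 2 doctors and 5 of the other 13 people:
C(2,1)×C(13,5) = 2×1287 = 2574

2574


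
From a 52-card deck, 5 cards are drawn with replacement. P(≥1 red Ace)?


P(not a red Ace) = 50/52 = 25/26
P(none in 5 draws) = (25/26)^5 = 9765625/11881376
P(≥1 red Ace) = 1 - 9765625/11881376 = 2115751/11881376

P = 2115751/11881376 ≈ 17.81%


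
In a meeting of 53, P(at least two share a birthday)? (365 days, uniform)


P(all different) = Π(365-i)/365 for i=0..52
= 0.018862
P(match) = 1 - 0.018862 = 0.981138

P ≈ 0.9811 ≈ 98.11%


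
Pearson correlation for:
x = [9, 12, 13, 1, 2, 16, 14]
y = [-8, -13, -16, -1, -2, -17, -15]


n=7, Σx=67, Σy=-72, Σxy=-923, Σx²=851, Σy²=1008
r = (7×(-923) - 67×(-72))/√((7×851 - 67²)(7×1008 - (-72)²))
= -1637/√(1468×1872) = -1637/√2748096 ≈ -1637/1657.7382 ≈ -0.9875

r ≈ -0.9875


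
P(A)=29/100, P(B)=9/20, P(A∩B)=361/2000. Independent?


P(A)×P(B) = 261/2000
P(A∩B) = 361/2000
Not equal → NOT independent

No, not independent


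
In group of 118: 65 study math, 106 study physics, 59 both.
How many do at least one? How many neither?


|A∪B| = 65+106-59 = 112
Neither = 118-112 = 6

At least one: 112; Neither: 6


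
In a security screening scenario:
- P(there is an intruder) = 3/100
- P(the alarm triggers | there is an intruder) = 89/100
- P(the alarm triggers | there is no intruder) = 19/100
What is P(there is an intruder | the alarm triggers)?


Using Bayes' theorem:
P(A|B) = P(B|A)·P(A) / P(B)

P(the alarm triggers) = 89/100 × 3/100 + 19/100 × 97/100
= 267/10000 + 1843/10000 = 211/1000

P(there is an intruder|the alarm triggers) = (267/10000) / (211/1000) = 267/2110

P(there is an intruder|the alarm triggers) = 267/2110 ≈ 12.65%


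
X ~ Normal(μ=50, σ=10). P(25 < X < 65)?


z₁=(25-50)/10=-2.5, z₂=(65-50)/10=1.5
P = Φ(1.5) - Φ(-2.5) = 0.933193 - 0.006210 = 0.926983 ≈ 0.9270

P(25 < X < 65) ≈ 0.9270


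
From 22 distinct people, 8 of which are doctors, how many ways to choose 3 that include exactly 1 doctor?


Choose 1 of the 8 doctors and 2 of the other 14 people:
C(8,1)×C(14,2) = 8×91 = 728

728


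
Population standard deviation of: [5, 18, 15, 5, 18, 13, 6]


Mean = 80/7
  (5-80/7)²=2025/49
  (18-80/7)²=2116/49
  (15-80/7)²=625/49
  (5-80/7)²=2025/49
  (18-80/7)²=2116/49
  (13-80/7)²=121/49
  (6-80/7)²=1444/49
Σ(x-μ)² = 1496/7
σ² = (1496/7)/7 = 1496/49

σ = √(1496/49) ≈ 5.5255


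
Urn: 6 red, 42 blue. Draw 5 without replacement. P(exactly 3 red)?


Hypergeometric: C(6,3)×C(42,2)/C(48,5)
= 20×861/1712304 = 1435/142692

P(X=3) = 1435/142692 ≈ 1.01%


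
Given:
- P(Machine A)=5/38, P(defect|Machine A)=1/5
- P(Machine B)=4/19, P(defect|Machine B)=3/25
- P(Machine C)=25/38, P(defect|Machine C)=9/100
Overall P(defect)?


P(B) = Σ P(B|Aᵢ)×P(Aᵢ)
  1/5×5/38 = 1/38
  3/25×4/19 = 12/475
  9/100×25/38 = 9/152
Sum = 421/3800

P(defect) = 421/3800 ≈ 11.08%


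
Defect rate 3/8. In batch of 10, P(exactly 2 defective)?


Binomial: P(X=2) = C(10,2)×p^2×(1-p)^8
= 45 × 9/64 × 390625/16777216 = 158203125/1073741824

P(X=2) = 158203125/1073741824 ≈ 14.73%


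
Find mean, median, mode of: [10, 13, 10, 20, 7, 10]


Sorted: [7, 10, 10, 10, 13, 20]
Mean = 70/6 = 35/3
Median = 10
Freq: {10: 3, 13: 1, 20: 1, 7: 1}
Mode: [10]

Mean=35/3, Median=10, Mode=10


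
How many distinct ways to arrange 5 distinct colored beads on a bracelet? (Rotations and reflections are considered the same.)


Free circular arrangements: rotations and reflections both identified.
(n-1)!/2 = 4!/2 = 24/2 = 12

12


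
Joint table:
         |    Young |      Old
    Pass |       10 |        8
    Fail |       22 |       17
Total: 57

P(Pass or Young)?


P(Pass∨Young) = P(Pass) + P(Young) - P(Pass∧Young)
= (18 + 32 - 10)/57 = 40/57

P = 40/57 ≈ 70.18%


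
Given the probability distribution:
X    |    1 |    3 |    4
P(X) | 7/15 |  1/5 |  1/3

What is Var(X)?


E[X] = 12/5
E[X²] = 38/5
Var(X) = E[X²] - (E[X])² = 38/5 - 144/25 = 46/25

Var(X) = 46/25 ≈ 1.8400


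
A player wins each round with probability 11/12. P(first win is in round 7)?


Geometric: P(X=7) = (1-p)^(k-1)×p = (1/12)^6×11/12 = 11/35831808

P(X=7) = 11/35831808 ≈ 0.00%


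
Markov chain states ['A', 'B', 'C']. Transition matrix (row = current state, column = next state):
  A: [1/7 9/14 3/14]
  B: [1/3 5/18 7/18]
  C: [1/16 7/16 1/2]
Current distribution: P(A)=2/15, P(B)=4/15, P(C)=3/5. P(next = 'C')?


P(next=C) = Σᵢ P(now=i)×P(i→C)
= 2/15×3/14 + 4/15×7/18 + 3/5×1/2
= 1/35 + 14/135 + 3/10 = 817/1890

P = 817/1890 ≈ 0.4323


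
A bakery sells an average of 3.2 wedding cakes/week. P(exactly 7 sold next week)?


Poisson(λ=3.2): P(X=7) = e^(-λ)×λ^k/k!
= e^(-3.2) × 3.2^7 / 7!
≈ 0.04076220398 × 3435.9738368 / 5040 ≈ 0.027789

P(X=7) ≈ 0.027789 ≈ 2.78%


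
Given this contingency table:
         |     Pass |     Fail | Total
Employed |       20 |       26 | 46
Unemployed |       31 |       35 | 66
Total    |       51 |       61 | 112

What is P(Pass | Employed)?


P(Pass | Employed) = 20/(20+26) = 20/46 = 10/23

P(Pass|Employed) = 10/23 ≈ 43.48%


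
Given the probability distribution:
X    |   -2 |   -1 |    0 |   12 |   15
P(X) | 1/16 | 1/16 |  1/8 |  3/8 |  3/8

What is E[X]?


E[X] = Σ x·P(X=x)
= (-2)×(1/16) + (-1)×(1/16) + (0)×(1/8) + (12)×(3/8) + (15)×(3/8)
= 159/16

E[X] = 159/16


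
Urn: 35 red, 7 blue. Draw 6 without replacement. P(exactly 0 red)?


Hypergeometric: C(35,0)×C(7,6)/C(42,6)
= 1×7/5245786 = 1/749398

P(X=0) = 1/749398 ≈ 0.00%


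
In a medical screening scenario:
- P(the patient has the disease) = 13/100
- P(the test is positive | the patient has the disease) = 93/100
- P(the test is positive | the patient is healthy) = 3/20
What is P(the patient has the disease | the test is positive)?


Using Bayes' theorem:
P(A|B) = P(B|A)·P(A) / P(B)

P(the test is positive) = 93/100 × 13/100 + 3/20 × 87/100
= 1209/10000 + 261/2000 = 1257/5000

P(the patient has the disease|the test is positive) = (1209/10000) / (1257/5000) = 403/838

P(the patient has the disease|the test is positive) = 403/838 ≈ 48.09%


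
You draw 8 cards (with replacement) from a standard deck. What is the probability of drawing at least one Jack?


P(not a Jack) = 48/52 = 12/13
P(none in 8 draws) = (12/13)^8 = 429981696/815730721
P(≥1 Jack) = 1 - 429981696/815730721 = 385749025/815730721

P = 385749025/815730721 ≈ 47.29%


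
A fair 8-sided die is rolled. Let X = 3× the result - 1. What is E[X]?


E[die] = (1+8)/2 = 9/2
E[X] = 3×9/2 - 1 = 25/2

E[X] = 25/2
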